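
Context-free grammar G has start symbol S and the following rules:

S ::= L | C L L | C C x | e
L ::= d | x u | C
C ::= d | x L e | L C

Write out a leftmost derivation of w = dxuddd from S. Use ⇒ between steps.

S ⇒ CLL   [S ::= C L L]
CLL ⇒ LCLL   [C ::= L C]
LCLL ⇒ dCLL   [L ::= d]
dCLL ⇒ dLCLL   [C ::= L C]
dLCLL ⇒ dxuCLL   [L ::= x u]
dxuCLL ⇒ dxudLL   [C ::= d]
dxudLL ⇒ dxuddL   [L ::= d]
dxuddL ⇒ dxuddC   [L ::= C]
dxuddC ⇒ dxuddd   [C ::= d]

S⇒CLL⇒LCLL⇒dCLL⇒dLCLL⇒dxuCLL⇒dxudLL⇒dxuddL⇒dxuddC⇒dxuddd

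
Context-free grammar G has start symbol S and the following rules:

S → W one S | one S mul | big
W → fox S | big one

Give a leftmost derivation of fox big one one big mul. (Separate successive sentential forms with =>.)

S => W one S => fox S one S => fox big one S => fox big one one S mul => fox big one one big mul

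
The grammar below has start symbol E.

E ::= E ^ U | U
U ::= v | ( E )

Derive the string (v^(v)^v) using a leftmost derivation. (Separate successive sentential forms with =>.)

E => U   [E ::= U]
U => (E)   [U ::= ( E )]
(E) => (E^U)   [E ::= E ^ U]
(E^U) => (E^U^U)   [E ::= E ^ U]
(E^U^U) => (U^U^U)   [E ::= U]
(U^U^U) => (v^U^U)   [U ::= v]
(v^U^U) => (v^(E)^U)   [U ::= ( E )]
(v^(E)^U) => (v^(U)^U)   [E ::= U]
(v^(U)^U) => (v^(v)^U)   [U ::= v]
(v^(v)^U) => (v^(v)^v)   [U ::= v]

E => U => (E) => (E^U) => (E^U^U) => (U^U^U) => (v^U^U) => (v^(E)^U) => (v^(U)^U) => (v^(v)^U) => (v^(v)^v)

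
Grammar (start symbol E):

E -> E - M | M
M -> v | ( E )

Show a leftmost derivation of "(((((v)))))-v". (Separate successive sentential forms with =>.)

E => E-M => M-M => (E)-M => (M)-M => ((E))-M => ((M))-M => (((E)))-M => (((M)))-M => ((((E))))-M => ((((M))))-M => (((((E)))))-M => (((((M)))))-M => (((((v)))))-M => (((((v)))))-v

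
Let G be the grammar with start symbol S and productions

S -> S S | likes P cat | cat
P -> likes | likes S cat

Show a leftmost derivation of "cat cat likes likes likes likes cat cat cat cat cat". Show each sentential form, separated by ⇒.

S ⇒ S S   [S -> S S]
S S ⇒ S S S   [S -> S S]
S S S ⇒ S S S S   [S -> S S]
S S S S ⇒ cat S S S   [S -> cat]
cat S S S ⇒ cat cat S S   [S -> cat]
cat cat S S ⇒ cat cat likes P cat S   [S -> likes P cat]
cat cat likes P cat S ⇒ cat cat likes likes S cat cat S   [P -> likes S cat]
cat cat likes likes S cat cat S ⇒ cat cat likes likes S S cat cat S   [S -> S S]
cat cat likes likes S S cat cat S ⇒ cat cat likes likes likes P cat S cat cat S   [S -> likes P cat]
cat cat likes likes likes P cat S cat cat S ⇒ cat cat likes likes likes likes cat S cat cat S   [P -> likes]
cat cat likes likes likes likes cat S cat cat S ⇒ cat cat likes likes likes likes cat cat cat cat S   [S -> cat]
cat cat likes likes likes likes cat cat cat cat S ⇒ cat cat likes likes likes likes cat cat cat cat cat   [S -> cat]

S ⇒ S S ⇒ S S S ⇒ S S S S ⇒ cat S S S ⇒ cat cat S S ⇒ cat cat likes P cat S ⇒ cat cat likes likes S cat cat S ⇒ cat cat likes likes S S cat cat S ⇒ cat cat likes likes likes P cat S cat cat S ⇒ cat cat likes likes likes likes cat S cat cat S ⇒ cat cat likes likes likes likes cat cat cat cat S ⇒ cat cat likes likes likes likes cat cat cat cat cat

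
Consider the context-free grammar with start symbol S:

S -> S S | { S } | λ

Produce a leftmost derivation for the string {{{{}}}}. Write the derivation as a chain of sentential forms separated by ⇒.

S ⇒ SS   [S -> S S]
SS ⇒ {S}S   [S -> { S }]
{S}S ⇒ {{S}}S   [S -> { S }]
{{S}}S ⇒ {{SS}}S   [S -> S S]
{{SS}}S ⇒ {{{S}S}}S   [S -> { S }]
{{{S}S}}S ⇒ {{{{S}}S}}S   [S -> { S }]
{{{{S}}S}}S ⇒ {{{{}}S}}S   [S -> λ]
{{{{}}S}}S ⇒ {{{{}}}}S   [S -> λ]
{{{{}}}}S ⇒ {{{{}}}}   [S -> λ]

S ⇒ SS ⇒ {S}S ⇒ {{S}}S ⇒ {{SS}}S ⇒ {{{S}S}}S ⇒ {{{{S}}S}}S ⇒ {{{{}}S}}S ⇒ {{{{}}}}S ⇒ {{{{}}}}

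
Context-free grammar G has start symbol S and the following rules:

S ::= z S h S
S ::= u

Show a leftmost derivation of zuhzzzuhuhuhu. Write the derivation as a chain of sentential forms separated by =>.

S => zShS   [S ::= z S h S]
zShS => zuhS   [S ::= u]
zuhS => zuhzShS   [S ::= z S h S]
zuhzShS => zuhzzShShS   [S ::= z S h S]
zuhzzShShS => zuhzzzShShShS   [S ::= z S h S]
zuhzzzShShShS => zuhzzzuhShShS   [S ::= u]
zuhzzzuhShShS => zuhzzzuhuhShS   [S ::= u]
zuhzzzuhuhShS => zuhzzzuhuhuhS   [S ::= u]
zuhzzzuhuhuhS => zuhzzzuhuhuhu   [S ::= u]

S => zShS => zuhS => zuhzShS => zuhzzShShS => zuhzzzShShShS => zuhzzzuhShShS => zuhzzzuhuhShS => zuhzzzuhuhuhS => zuhzzzuhuhuhu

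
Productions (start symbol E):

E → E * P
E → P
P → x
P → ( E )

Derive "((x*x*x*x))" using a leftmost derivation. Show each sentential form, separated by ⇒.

E ⇒ P ⇒ (E) ⇒ (P) ⇒ ((E)) ⇒ ((E*P)) ⇒ ((E*P*P)) ⇒ ((E*P*P*P)) ⇒ ((P*P*P*P)) ⇒ ((x*P*P*P)) ⇒ ((x*x*P*P)) ⇒ ((x*x*x*P)) ⇒ ((x*x*x*x))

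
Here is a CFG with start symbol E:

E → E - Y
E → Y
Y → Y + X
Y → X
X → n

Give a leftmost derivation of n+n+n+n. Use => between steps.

E=>Y=>Y+X=>Y+X+X=>Y+X+X+X=>X+X+X+X=>n+X+X+X=>n+n+X+X=>n+n+n+X=>n+n+n+n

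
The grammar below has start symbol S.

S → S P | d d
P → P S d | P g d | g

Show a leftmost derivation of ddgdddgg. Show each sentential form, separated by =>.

S => SP => SPP => SPPP => ddPPP => ddPSdPP => ddgSdPP => ddgdddPP => ddgdddgP => ddgdddgg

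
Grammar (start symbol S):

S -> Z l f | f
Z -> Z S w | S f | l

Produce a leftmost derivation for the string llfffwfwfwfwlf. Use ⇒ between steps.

S ⇒ Zlf   [S -> Z l f]
Zlf ⇒ ZSwlf   [Z -> Z S w]
ZSwlf ⇒ ZSwSwlf   [Z -> Z S w]
ZSwSwlf ⇒ ZSwSwSwlf   [Z -> Z S w]
ZSwSwSwlf ⇒ ZSwSwSwSwlf   [Z -> Z S w]
ZSwSwSwSwlf ⇒ SfSwSwSwSwlf   [Z -> S f]
SfSwSwSwSwlf ⇒ ZlffSwSwSwSwlf   [S -> Z l f]
ZlffSwSwSwSwlf ⇒ llffSwSwSwSwlf   [Z -> l]
llffSwSwSwSwlf ⇒ llfffwSwSwSwlf   [S -> f]
llfffwSwSwSwlf ⇒ llfffwfwSwSwlf   [S -> f]
llfffwfwSwSwlf ⇒ llfffwfwfwSwlf   [S -> f]
llfffwfwfwSwlf ⇒ llfffwfwfwfwlf   [S -> f]

S⇒Zlf⇒ZSwlf⇒ZSwSwlf⇒ZSwSwSwlf⇒ZSwSwSwSwlf⇒SfSwSwSwSwlf⇒ZlffSwSwSwSwlf⇒llffSwSwSwSwlf⇒llfffwSwSwSwlf⇒llfffwfwSwSwlf⇒llfffwfwfwSwlf⇒llfffwfwfwfwlf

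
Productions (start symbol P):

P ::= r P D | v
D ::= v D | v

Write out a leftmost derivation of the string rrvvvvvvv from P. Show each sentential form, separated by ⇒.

P ⇒ rPD ⇒ rrPDD ⇒ rrvDD ⇒ rrvvD ⇒ rrvvvD ⇒ rrvvvvD ⇒ rrvvvvvD ⇒ rrvvvvvvD ⇒ rrvvvvvvv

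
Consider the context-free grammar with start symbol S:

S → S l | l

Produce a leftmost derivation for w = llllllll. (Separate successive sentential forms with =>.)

S=>Sl=>Sll=>Slll=>Sllll=>Slllll=>Sllllll=>Slllllll=>llllllll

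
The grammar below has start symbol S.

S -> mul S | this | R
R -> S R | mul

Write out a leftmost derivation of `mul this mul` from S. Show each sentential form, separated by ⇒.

S ⇒ mul S   [S -> mul S]
mul S ⇒ mul R   [S -> R]
mul R ⇒ mul S R   [R -> S R]
mul S R ⇒ mul this R   [S -> this]
mul this R ⇒ mul this mul   [R -> mul]

S ⇒ mul S ⇒ mul R ⇒ mul S R ⇒ mul this R ⇒ mul this mul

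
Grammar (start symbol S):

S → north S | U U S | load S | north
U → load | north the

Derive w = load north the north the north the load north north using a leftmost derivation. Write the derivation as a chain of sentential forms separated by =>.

S => U U S => load U S => load north the S => load north the U U S => load north the north the U S => load north the north the north the S => load north the north the north the load S => load north the north the north the load north S => load north the north the north the load north north

S => U U S   [S → U U S]
U U S => load U S   [U → load]
load U S => load north the S   [U → north the]
load north the S => load north the U U S   [S → U U S]
load north the U U S => load north the north the U S   [U → north the]
load north the north the U S => load north the north the north the S   [U → north the]
load north the north the north the S => load north the north the north the load S   [S → load S]
load north the north the north the load S => load north the north the north the load north S   [S → north S]
load north the north the north the load north S => load north the north the north the load north north   [S → north]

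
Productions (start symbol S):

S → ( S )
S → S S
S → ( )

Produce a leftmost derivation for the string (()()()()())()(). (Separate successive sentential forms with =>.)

S=>SS=>SSS=>(S)SS=>(SS)SS=>(SSS)SS=>(SSSS)SS=>(()SSS)SS=>(()SSSS)SS=>(()()SSS)SS=>(()()()SS)SS=>(()()()()S)SS=>(()()()()())SS=>(()()()()())()S=>(()()()()())()()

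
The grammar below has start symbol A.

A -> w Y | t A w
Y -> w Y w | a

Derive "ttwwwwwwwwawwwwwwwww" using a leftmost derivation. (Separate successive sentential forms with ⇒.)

A ⇒ tAw ⇒ ttAww ⇒ ttwYww ⇒ ttwwYwww ⇒ ttwwwYwwww ⇒ ttwwwwYwwwww ⇒ ttwwwwwYwwwwww ⇒ ttwwwwwwYwwwwwww ⇒ ttwwwwwwwYwwwwwwww ⇒ ttwwwwwwwwYwwwwwwwww ⇒ ttwwwwwwwwawwwwwwwww

A ⇒ tAw   [A -> t A w]
tAw ⇒ ttAww   [A -> t A w]
ttAww ⇒ ttwYww   [A -> w Y]
ttwYww ⇒ ttwwYwww   [Y -> w Y w]
ttwwYwww ⇒ ttwwwYwwww   [Y -> w Y w]
ttwwwYwwww ⇒ ttwwwwYwwwww   [Y -> w Y w]
ttwwwwYwwwww ⇒ ttwwwwwYwwwwww   [Y -> w Y w]
ttwwwwwYwwwwww ⇒ ttwwwwwwYwwwwwww   [Y -> w Y w]
ttwwwwwwYwwwwwww ⇒ ttwwwwwwwYwwwwwwww   [Y -> w Y w]
ttwwwwwwwYwwwwwwww ⇒ ttwwwwwwwwYwwwwwwwww   [Y -> w Y w]
ttwwwwwwwwYwwwwwwwww ⇒ ttwwwwwwwwawwwwwwwww   [Y -> a]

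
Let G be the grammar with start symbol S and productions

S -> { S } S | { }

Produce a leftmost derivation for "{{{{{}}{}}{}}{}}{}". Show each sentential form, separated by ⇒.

S ⇒ {S}S ⇒ {{S}S}S ⇒ {{{S}S}S}S ⇒ {{{{S}S}S}S}S ⇒ {{{{{}}S}S}S}S ⇒ {{{{{}}{}}S}S}S ⇒ {{{{{}}{}}{}}S}S ⇒ {{{{{}}{}}{}}{}}S ⇒ {{{{{}}{}}{}}{}}{}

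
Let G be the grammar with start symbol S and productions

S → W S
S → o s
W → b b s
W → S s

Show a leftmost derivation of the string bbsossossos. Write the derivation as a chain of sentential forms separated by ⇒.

S ⇒ WS ⇒ bbsS ⇒ bbsWS ⇒ bbsSsS ⇒ bbsWSsS ⇒ bbsSsSsS ⇒ bbsossSsS ⇒ bbsossossS ⇒ bbsossossos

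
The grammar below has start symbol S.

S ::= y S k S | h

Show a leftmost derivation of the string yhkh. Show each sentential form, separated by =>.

S => ySkS => yhkS => yhkh

S => ySkS   [S ::= y S k S]
ySkS => yhkS   [S ::= h]
yhkS => yhkh   [S ::= h]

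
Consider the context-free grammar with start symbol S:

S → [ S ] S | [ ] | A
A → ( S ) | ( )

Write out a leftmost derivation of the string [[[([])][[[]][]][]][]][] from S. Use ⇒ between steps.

S ⇒ [S]S   [S → [ S ] S]
[S]S ⇒ [[S]S]S   [S → [ S ] S]
[[S]S]S ⇒ [[[S]S]S]S   [S → [ S ] S]
[[[S]S]S]S ⇒ [[[A]S]S]S   [S → A]
[[[A]S]S]S ⇒ [[[(S)]S]S]S   [A → ( S )]
[[[(S)]S]S]S ⇒ [[[([])]S]S]S   [S → [ ]]
[[[([])]S]S]S ⇒ [[[([])][S]S]S]S   [S → [ S ] S]
[[[([])][S]S]S]S ⇒ [[[([])][[S]S]S]S]S   [S → [ S ] S]
[[[([])][[S]S]S]S]S ⇒ [[[([])][[[]]S]S]S]S   [S → [ ]]
[[[([])][[[]]S]S]S]S ⇒ [[[([])][[[]][]]S]S]S   [S → [ ]]
[[[([])][[[]][]]S]S]S ⇒ [[[([])][[[]][]][]]S]S   [S → [ ]]
[[[([])][[[]][]][]]S]S ⇒ [[[([])][[[]][]][]][]]S   [S → [ ]]
[[[([])][[[]][]][]][]]S ⇒ [[[([])][[[]][]][]][]][]   [S → [ ]]

S ⇒ [S]S ⇒ [[S]S]S ⇒ [[[S]S]S]S ⇒ [[[A]S]S]S ⇒ [[[(S)]S]S]S ⇒ [[[([])]S]S]S ⇒ [[[([])][S]S]S]S ⇒ [[[([])][[S]S]S]S]S ⇒ [[[([])][[[]]S]S]S]S ⇒ [[[([])][[[]][]]S]S]S ⇒ [[[([])][[[]][]][]]S]S ⇒ [[[([])][[[]][]][]][]]S ⇒ [[[([])][[[]][]][]][]][]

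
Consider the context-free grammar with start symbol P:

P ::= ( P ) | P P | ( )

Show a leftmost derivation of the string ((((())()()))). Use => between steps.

P => (P) => ((P)) => (((P))) => (((PP))) => ((((P)P))) => ((((())P))) => ((((())PP))) => ((((())()P))) => ((((())()())))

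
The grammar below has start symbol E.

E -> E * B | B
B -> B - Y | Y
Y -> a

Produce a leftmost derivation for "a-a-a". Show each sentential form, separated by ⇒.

E⇒B⇒B-Y⇒B-Y-Y⇒Y-Y-Y⇒a-Y-Y⇒a-a-Y⇒a-a-a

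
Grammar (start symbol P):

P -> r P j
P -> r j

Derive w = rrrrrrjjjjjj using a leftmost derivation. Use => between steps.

P => rPj => rrPjj => rrrPjjj => rrrrPjjjj => rrrrrPjjjjj => rrrrrrjjjjjj

P => rPj   [P -> r P j]
rPj => rrPjj   [P -> r P j]
rrPjj => rrrPjjj   [P -> r P j]
rrrPjjj => rrrrPjjjj   [P -> r P j]
rrrrPjjjj => rrrrrPjjjjj   [P -> r P j]
rrrrrPjjjjj => rrrrrrjjjjjj   [P -> r j]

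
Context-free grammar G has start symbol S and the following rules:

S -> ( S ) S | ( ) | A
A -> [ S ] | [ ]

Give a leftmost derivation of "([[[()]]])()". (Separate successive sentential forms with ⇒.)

S ⇒ (S)S ⇒ (A)S ⇒ ([S])S ⇒ ([A])S ⇒ ([[S]])S ⇒ ([[A]])S ⇒ ([[[S]]])S ⇒ ([[[()]]])S ⇒ ([[[()]]])()

S ⇒ (S)S   [S -> ( S ) S]
(S)S ⇒ (A)S   [S -> A]
(A)S ⇒ ([S])S   [A -> [ S ]]
([S])S ⇒ ([A])S   [S -> A]
([A])S ⇒ ([[S]])S   [A -> [ S ]]
([[S]])S ⇒ ([[A]])S   [S -> A]
([[A]])S ⇒ ([[[S]]])S   [A -> [ S ]]
([[[S]]])S ⇒ ([[[()]]])S   [S -> ( )]
([[[()]]])S ⇒ ([[[()]]])()   [S -> ( )]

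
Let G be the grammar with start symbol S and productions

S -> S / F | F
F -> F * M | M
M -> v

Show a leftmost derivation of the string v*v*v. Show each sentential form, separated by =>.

S => F   [S -> F]
F => F*M   [F -> F * M]
F*M => F*M*M   [F -> F * M]
F*M*M => M*M*M   [F -> M]
M*M*M => v*M*M   [M -> v]
v*M*M => v*v*M   [M -> v]
v*v*M => v*v*v   [M -> v]

S => F => F*M => F*M*M => M*M*M => v*M*M => v*v*M => v*v*v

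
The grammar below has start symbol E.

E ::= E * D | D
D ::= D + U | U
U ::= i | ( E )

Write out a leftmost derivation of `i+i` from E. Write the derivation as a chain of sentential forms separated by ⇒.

E⇒D⇒D+U⇒U+U⇒i+U⇒i+i

E ⇒ D   [E ::= D]
D ⇒ D+U   [D ::= D + U]
D+U ⇒ U+U   [D ::= U]
U+U ⇒ i+U   [U ::= i]
i+U ⇒ i+i   [U ::= i]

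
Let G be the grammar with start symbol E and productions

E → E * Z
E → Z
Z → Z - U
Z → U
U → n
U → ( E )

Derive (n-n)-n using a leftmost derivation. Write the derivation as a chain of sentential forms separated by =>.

E => Z   [E → Z]
Z => Z-U   [Z → Z - U]
Z-U => U-U   [Z → U]
U-U => (E)-U   [U → ( E )]
(E)-U => (Z)-U   [E → Z]
(Z)-U => (Z-U)-U   [Z → Z - U]
(Z-U)-U => (U-U)-U   [Z → U]
(U-U)-U => (n-U)-U   [U → n]
(n-U)-U => (n-n)-U   [U → n]
(n-n)-U => (n-n)-n   [U → n]

E=>Z=>Z-U=>U-U=>(E)-U=>(Z)-U=>(Z-U)-U=>(U-U)-U=>(n-U)-U=>(n-n)-U=>(n-n)-n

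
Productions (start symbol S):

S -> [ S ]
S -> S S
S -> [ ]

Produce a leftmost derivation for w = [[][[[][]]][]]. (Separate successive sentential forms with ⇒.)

S ⇒ [S]   [S -> [ S ]]
[S] ⇒ [SS]   [S -> S S]
[SS] ⇒ [[]S]   [S -> [ ]]
[[]S] ⇒ [[]SS]   [S -> S S]
[[]SS] ⇒ [[][S]S]   [S -> [ S ]]
[[][S]S] ⇒ [[][[S]]S]   [S -> [ S ]]
[[][[S]]S] ⇒ [[][[SS]]S]   [S -> S S]
[[][[SS]]S] ⇒ [[][[[]S]]S]   [S -> [ ]]
[[][[[]S]]S] ⇒ [[][[[][]]]S]   [S -> [ ]]
[[][[[][]]]S] ⇒ [[][[[][]]][]]   [S -> [ ]]

S⇒[S]⇒[SS]⇒[[]S]⇒[[]SS]⇒[[][S]S]⇒[[][[S]]S]⇒[[][[SS]]S]⇒[[][[[]S]]S]⇒[[][[[][]]]S]⇒[[][[[][]]][]]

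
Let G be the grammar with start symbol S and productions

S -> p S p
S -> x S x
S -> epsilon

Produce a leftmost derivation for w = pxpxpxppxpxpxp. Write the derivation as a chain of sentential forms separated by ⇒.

S ⇒ pSp   [S -> p S p]
pSp ⇒ pxSxp   [S -> x S x]
pxSxp ⇒ pxpSpxp   [S -> p S p]
pxpSpxp ⇒ pxpxSxpxp   [S -> x S x]
pxpxSxpxp ⇒ pxpxpSpxpxp   [S -> p S p]
pxpxpSpxpxp ⇒ pxpxpxSxpxpxp   [S -> x S x]
pxpxpxSxpxpxp ⇒ pxpxpxpSpxpxpxp   [S -> p S p]
pxpxpxpSpxpxpxp ⇒ pxpxpxppxpxpxp   [S -> epsilon]

S ⇒ pSp ⇒ pxSxp ⇒ pxpSpxp ⇒ pxpxSxpxp ⇒ pxpxpSpxpxp ⇒ pxpxpxSxpxpxp ⇒ pxpxpxpSpxpxpxp ⇒ pxpxpxppxpxpxp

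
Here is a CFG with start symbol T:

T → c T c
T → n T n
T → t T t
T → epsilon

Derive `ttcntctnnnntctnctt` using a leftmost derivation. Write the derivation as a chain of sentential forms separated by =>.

T => tTt   [T → t T t]
tTt => ttTtt   [T → t T t]
ttTtt => ttcTctt   [T → c T c]
ttcTctt => ttcnTnctt   [T → n T n]
ttcnTnctt => ttcntTtnctt   [T → t T t]
ttcntTtnctt => ttcntcTctnctt   [T → c T c]
ttcntcTctnctt => ttcntctTtctnctt   [T → t T t]
ttcntctTtctnctt => ttcntctnTntctnctt   [T → n T n]
ttcntctnTntctnctt => ttcntctnnTnntctnctt   [T → n T n]
ttcntctnnTnntctnctt => ttcntctnnnntctnctt   [T → epsilon]

T=>tTt=>ttTtt=>ttcTctt=>ttcnTnctt=>ttcntTtnctt=>ttcntcTctnctt=>ttcntctTtctnctt=>ttcntctnTntctnctt=>ttcntctnnTnntctnctt=>ttcntctnnnntctnctt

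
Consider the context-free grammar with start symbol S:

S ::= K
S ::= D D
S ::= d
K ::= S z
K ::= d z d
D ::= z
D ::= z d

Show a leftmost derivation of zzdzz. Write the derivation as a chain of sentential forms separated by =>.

S => K => Sz => Kz => Szz => DDzz => zDzz => zzdzz

S => K   [S ::= K]
K => Sz   [K ::= S z]
Sz => Kz   [S ::= K]
Kz => Szz   [K ::= S z]
Szz => DDzz   [S ::= D D]
DDzz => zDzz   [D ::= z]
zDzz => zzdzz   [D ::= z d]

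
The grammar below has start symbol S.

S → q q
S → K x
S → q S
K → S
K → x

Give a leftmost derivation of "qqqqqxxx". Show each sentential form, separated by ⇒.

S ⇒ Kx   [S → K x]
Kx ⇒ Sx   [K → S]
Sx ⇒ Kxx   [S → K x]
Kxx ⇒ Sxx   [K → S]
Sxx ⇒ Kxxx   [S → K x]
Kxxx ⇒ Sxxx   [K → S]
Sxxx ⇒ qSxxx   [S → q S]
qSxxx ⇒ qqSxxx   [S → q S]
qqSxxx ⇒ qqqSxxx   [S → q S]
qqqSxxx ⇒ qqqqqxxx   [S → q q]

S ⇒ Kx ⇒ Sx ⇒ Kxx ⇒ Sxx ⇒ Kxxx ⇒ Sxxx ⇒ qSxxx ⇒ qqSxxx ⇒ qqqSxxx ⇒ qqqqqxxx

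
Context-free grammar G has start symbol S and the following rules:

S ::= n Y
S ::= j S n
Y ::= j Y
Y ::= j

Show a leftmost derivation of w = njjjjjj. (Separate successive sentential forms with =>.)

S=>nY=>njY=>njjY=>njjjY=>njjjjY=>njjjjjY=>njjjjjj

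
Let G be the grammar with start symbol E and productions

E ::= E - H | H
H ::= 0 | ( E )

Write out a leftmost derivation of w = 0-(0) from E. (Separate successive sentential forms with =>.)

E=>E-H=>H-H=>0-H=>0-(E)=>0-(H)=>0-(0)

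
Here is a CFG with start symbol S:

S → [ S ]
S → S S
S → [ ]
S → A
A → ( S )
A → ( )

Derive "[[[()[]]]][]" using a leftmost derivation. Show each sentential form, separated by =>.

S=>SS=>[S]S=>[[S]]S=>[[[S]]]S=>[[[SS]]]S=>[[[AS]]]S=>[[[()S]]]S=>[[[()[]]]]S=>[[[()[]]]][]

S => SS   [S → S S]
SS => [S]S   [S → [ S ]]
[S]S => [[S]]S   [S → [ S ]]
[[S]]S => [[[S]]]S   [S → [ S ]]
[[[S]]]S => [[[SS]]]S   [S → S S]
[[[SS]]]S => [[[AS]]]S   [S → A]
[[[AS]]]S => [[[()S]]]S   [A → ( )]
[[[()S]]]S => [[[()[]]]]S   [S → [ ]]
[[[()[]]]]S => [[[()[]]]][]   [S → [ ]]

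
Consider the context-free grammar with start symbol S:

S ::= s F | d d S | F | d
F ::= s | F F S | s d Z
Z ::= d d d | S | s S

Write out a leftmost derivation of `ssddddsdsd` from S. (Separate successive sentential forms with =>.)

S => sF   [S ::= s F]
sF => sFFS   [F ::= F F S]
sFFS => sFFSFS   [F ::= F F S]
sFFSFS => ssdZFSFS   [F ::= s d Z]
ssdZFSFS => ssddddFSFS   [Z ::= d d d]
ssddddFSFS => ssddddsSFS   [F ::= s]
ssddddsSFS => ssddddsdFS   [S ::= d]
ssddddsdFS => ssddddsdsS   [F ::= s]
ssddddsdsS => ssddddsdsd   [S ::= d]

S => sF => sFFS => sFFSFS => ssdZFSFS => ssddddFSFS => ssddddsSFS => ssddddsdFS => ssddddsdsS => ssddddsdsd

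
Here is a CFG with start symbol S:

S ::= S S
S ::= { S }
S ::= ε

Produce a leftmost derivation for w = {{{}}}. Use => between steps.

S => SS => SSS => SSSS => SSSSS => {S}SSSS => {{S}}SSSS => {{{S}}}SSSS => {{{}}}SSSS => {{{}}}SSS => {{{}}}SS => {{{}}}S => {{{}}}

S => SS   [S ::= S S]
SS => SSS   [S ::= S S]
SSS => SSSS   [S ::= S S]
SSSS => SSSSS   [S ::= S S]
SSSSS => {S}SSSS   [S ::= { S }]
{S}SSSS => {{S}}SSSS   [S ::= { S }]
{{S}}SSSS => {{{S}}}SSSS   [S ::= { S }]
{{{S}}}SSSS => {{{}}}SSSS   [S ::= ε]
{{{}}}SSSS => {{{}}}SSS   [S ::= ε]
{{{}}}SSS => {{{}}}SS   [S ::= ε]
{{{}}}SS => {{{}}}S   [S ::= ε]
{{{}}}S => {{{}}}   [S ::= ε]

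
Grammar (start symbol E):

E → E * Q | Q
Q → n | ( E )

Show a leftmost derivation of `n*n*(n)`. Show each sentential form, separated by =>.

E=>E*Q=>E*Q*Q=>Q*Q*Q=>n*Q*Q=>n*n*Q=>n*n*(E)=>n*n*(Q)=>n*n*(n)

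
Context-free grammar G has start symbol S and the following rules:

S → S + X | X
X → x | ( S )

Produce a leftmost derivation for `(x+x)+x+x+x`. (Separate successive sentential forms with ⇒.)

S ⇒ S+X   [S → S + X]
S+X ⇒ S+X+X   [S → S + X]
S+X+X ⇒ S+X+X+X   [S → S + X]
S+X+X+X ⇒ X+X+X+X   [S → X]
X+X+X+X ⇒ (S)+X+X+X   [X → ( S )]
(S)+X+X+X ⇒ (S+X)+X+X+X   [S → S + X]
(S+X)+X+X+X ⇒ (X+X)+X+X+X   [S → X]
(X+X)+X+X+X ⇒ (x+X)+X+X+X   [X → x]
(x+X)+X+X+X ⇒ (x+x)+X+X+X   [X → x]
(x+x)+X+X+X ⇒ (x+x)+x+X+X   [X → x]
(x+x)+x+X+X ⇒ (x+x)+x+x+X   [X → x]
(x+x)+x+x+X ⇒ (x+x)+x+x+x   [X → x]

S ⇒ S+X ⇒ S+X+X ⇒ S+X+X+X ⇒ X+X+X+X ⇒ (S)+X+X+X ⇒ (S+X)+X+X+X ⇒ (X+X)+X+X+X ⇒ (x+X)+X+X+X ⇒ (x+x)+X+X+X ⇒ (x+x)+x+X+X ⇒ (x+x)+x+x+X ⇒ (x+x)+x+x+x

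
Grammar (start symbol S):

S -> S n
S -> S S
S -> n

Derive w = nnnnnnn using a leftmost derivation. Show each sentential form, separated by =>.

S => SS => SSS => SnSS => SSnSS => SSSnSS => SSSSnSS => nSSSnSS => nnSSnSS => nnnSnSS => nnnnnSS => nnnnnnS => nnnnnnn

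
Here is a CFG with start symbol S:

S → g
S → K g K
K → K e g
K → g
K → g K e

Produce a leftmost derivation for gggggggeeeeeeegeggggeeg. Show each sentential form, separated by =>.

S => KgK => KeggK => KegeggK => gKeegeggK => ggKeeegeggK => gggKeeeegeggK => ggggKeeeeegeggK => gggggKeeeeeegeggK => ggggggKeeeeeeegeggK => gggggggeeeeeeegeggK => gggggggeeeeeeegeggKeg => gggggggeeeeeeegegggKeeg => gggggggeeeeeeegeggggeeg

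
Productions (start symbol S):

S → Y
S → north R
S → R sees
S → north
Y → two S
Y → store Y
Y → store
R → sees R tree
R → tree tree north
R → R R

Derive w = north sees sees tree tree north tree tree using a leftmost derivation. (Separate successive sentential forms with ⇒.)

S ⇒ north R ⇒ north sees R tree ⇒ north sees sees R tree tree ⇒ north sees sees tree tree north tree tree

S ⇒ north R   [S → north R]
north R ⇒ north sees R tree   [R → sees R tree]
north sees R tree ⇒ north sees sees R tree tree   [R → sees R tree]
north sees sees R tree tree ⇒ north sees sees tree tree north tree tree   [R → tree tree north]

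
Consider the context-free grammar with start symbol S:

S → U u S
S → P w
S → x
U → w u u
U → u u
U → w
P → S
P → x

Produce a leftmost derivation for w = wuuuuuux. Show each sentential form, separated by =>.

S => UuS => wuuuS => wuuuUuS => wuuuuuuS => wuuuuuux

S => UuS   [S → U u S]
UuS => wuuuS   [U → w u u]
wuuuS => wuuuUuS   [S → U u S]
wuuuUuS => wuuuuuuS   [U → u u]
wuuuuuuS => wuuuuuux   [S → x]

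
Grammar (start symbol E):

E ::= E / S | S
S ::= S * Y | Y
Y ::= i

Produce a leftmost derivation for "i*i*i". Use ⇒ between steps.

E ⇒ S ⇒ S*Y ⇒ S*Y*Y ⇒ Y*Y*Y ⇒ i*Y*Y ⇒ i*i*Y ⇒ i*i*i

E ⇒ S   [E ::= S]
S ⇒ S*Y   [S ::= S * Y]
S*Y ⇒ S*Y*Y   [S ::= S * Y]
S*Y*Y ⇒ Y*Y*Y   [S ::= Y]
Y*Y*Y ⇒ i*Y*Y   [Y ::= i]
i*Y*Y ⇒ i*i*Y   [Y ::= i]
i*i*Y ⇒ i*i*i   [Y ::= i]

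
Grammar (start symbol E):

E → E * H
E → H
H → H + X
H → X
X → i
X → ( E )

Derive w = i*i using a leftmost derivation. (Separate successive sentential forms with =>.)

E => E*H   [E → E * H]
E*H => H*H   [E → H]
H*H => X*H   [H → X]
X*H => i*H   [X → i]
i*H => i*X   [H → X]
i*X => i*i   [X → i]

E => E*H => H*H => X*H => i*H => i*X => i*i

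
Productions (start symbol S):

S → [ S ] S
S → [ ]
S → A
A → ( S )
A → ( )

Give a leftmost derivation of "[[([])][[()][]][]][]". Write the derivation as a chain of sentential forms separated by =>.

S => [S]S => [[S]S]S => [[A]S]S => [[(S)]S]S => [[([])]S]S => [[([])][S]S]S => [[([])][[S]S]S]S => [[([])][[A]S]S]S => [[([])][[()]S]S]S => [[([])][[()][]]S]S => [[([])][[()][]][]]S => [[([])][[()][]][]][]

S => [S]S   [S → [ S ] S]
[S]S => [[S]S]S   [S → [ S ] S]
[[S]S]S => [[A]S]S   [S → A]
[[A]S]S => [[(S)]S]S   [A → ( S )]
[[(S)]S]S => [[([])]S]S   [S → [ ]]
[[([])]S]S => [[([])][S]S]S   [S → [ S ] S]
[[([])][S]S]S => [[([])][[S]S]S]S   [S → [ S ] S]
[[([])][[S]S]S]S => [[([])][[A]S]S]S   [S → A]
[[([])][[A]S]S]S => [[([])][[()]S]S]S   [A → ( )]
[[([])][[()]S]S]S => [[([])][[()][]]S]S   [S → [ ]]
[[([])][[()][]]S]S => [[([])][[()][]][]]S   [S → [ ]]
[[([])][[()][]][]]S => [[([])][[()][]][]][]   [S → [ ]]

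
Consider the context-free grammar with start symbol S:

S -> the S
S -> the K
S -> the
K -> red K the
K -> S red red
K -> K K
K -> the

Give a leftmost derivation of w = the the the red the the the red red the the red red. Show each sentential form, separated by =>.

S => the K => the S red red => the the S red red => the the the K red red => the the the red K the red red => the the the red K K the red red => the the the red the K the red red => the the the red the K K the red red => the the the red the S red red K the red red => the the the red the the S red red K the red red => the the the red the the the red red K the red red => the the the red the the the red red the the red red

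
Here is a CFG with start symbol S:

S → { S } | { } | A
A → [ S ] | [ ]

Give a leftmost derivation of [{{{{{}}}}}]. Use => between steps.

S => A => [S] => [{S}] => [{{S}}] => [{{{S}}}] => [{{{{S}}}}] => [{{{{{}}}}}]

S => A   [S → A]
A => [S]   [A → [ S ]]
[S] => [{S}]   [S → { S }]
[{S}] => [{{S}}]   [S → { S }]
[{{S}}] => [{{{S}}}]   [S → { S }]
[{{{S}}}] => [{{{{S}}}}]   [S → { S }]
[{{{{S}}}}] => [{{{{{}}}}}]   [S → { }]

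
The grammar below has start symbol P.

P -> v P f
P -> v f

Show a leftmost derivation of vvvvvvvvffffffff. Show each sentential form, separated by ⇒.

P ⇒ vPf ⇒ vvPff ⇒ vvvPfff ⇒ vvvvPffff ⇒ vvvvvPfffff ⇒ vvvvvvPffffff ⇒ vvvvvvvPfffffff ⇒ vvvvvvvvffffffff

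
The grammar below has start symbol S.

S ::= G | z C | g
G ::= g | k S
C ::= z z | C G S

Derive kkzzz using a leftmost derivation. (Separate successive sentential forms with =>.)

S => G   [S ::= G]
G => kS   [G ::= k S]
kS => kG   [S ::= G]
kG => kkS   [G ::= k S]
kkS => kkzC   [S ::= z C]
kkzC => kkzzz   [C ::= z z]

S=>G=>kS=>kG=>kkS=>kkzC=>kkzzz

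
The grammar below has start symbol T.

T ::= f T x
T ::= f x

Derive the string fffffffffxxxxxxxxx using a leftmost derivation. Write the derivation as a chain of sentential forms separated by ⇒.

T⇒fTx⇒ffTxx⇒fffTxxx⇒ffffTxxxx⇒fffffTxxxxx⇒ffffffTxxxxxx⇒fffffffTxxxxxxx⇒ffffffffTxxxxxxxx⇒fffffffffxxxxxxxxx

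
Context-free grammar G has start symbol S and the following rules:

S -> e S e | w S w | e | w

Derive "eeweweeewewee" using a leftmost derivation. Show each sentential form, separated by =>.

S => eSe => eeSee => eewSwee => eeweSewee => eewewSwewee => eeweweSewewee => eeweweeewewee

S => eSe   [S -> e S e]
eSe => eeSee   [S -> e S e]
eeSee => eewSwee   [S -> w S w]
eewSwee => eeweSewee   [S -> e S e]
eeweSewee => eewewSwewee   [S -> w S w]
eewewSwewee => eeweweSewewee   [S -> e S e]
eeweweSewewee => eeweweeewewee   [S -> e]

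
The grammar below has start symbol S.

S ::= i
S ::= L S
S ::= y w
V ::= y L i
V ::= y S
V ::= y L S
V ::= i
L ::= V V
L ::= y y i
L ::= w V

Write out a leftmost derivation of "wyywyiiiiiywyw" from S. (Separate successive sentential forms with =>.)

S => LS   [S ::= L S]
LS => wVS   [L ::= w V]
wVS => wySS   [V ::= y S]
wySS => wyLSS   [S ::= L S]
wyLSS => wyVVSS   [L ::= V V]
wyVVSS => wyyLiVSS   [V ::= y L i]
wyyLiVSS => wyywViVSS   [L ::= w V]
wyywViVSS => wyywyLiiVSS   [V ::= y L i]
wyywyLiiVSS => wyywyVViiVSS   [L ::= V V]
wyywyVViiVSS => wyywyiViiVSS   [V ::= i]
wyywyiViiVSS => wyywyiiiiVSS   [V ::= i]
wyywyiiiiVSS => wyywyiiiiiSS   [V ::= i]
wyywyiiiiiSS => wyywyiiiiiywS   [S ::= y w]
wyywyiiiiiywS => wyywyiiiiiywyw   [S ::= y w]

S=>LS=>wVS=>wySS=>wyLSS=>wyVVSS=>wyyLiVSS=>wyywViVSS=>wyywyLiiVSS=>wyywyVViiVSS=>wyywyiViiVSS=>wyywyiiiiVSS=>wyywyiiiiiSS=>wyywyiiiiiywS=>wyywyiiiiiywyw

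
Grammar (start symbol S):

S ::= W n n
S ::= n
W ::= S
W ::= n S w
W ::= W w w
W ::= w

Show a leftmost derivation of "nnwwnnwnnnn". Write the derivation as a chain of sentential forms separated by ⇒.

S ⇒ Wnn   [S ::= W n n]
Wnn ⇒ Snn   [W ::= S]
Snn ⇒ Wnnnn   [S ::= W n n]
Wnnnn ⇒ nSwnnnn   [W ::= n S w]
nSwnnnn ⇒ nWnnwnnnn   [S ::= W n n]
nWnnwnnnn ⇒ nWwwnnwnnnn   [W ::= W w w]
nWwwnnwnnnn ⇒ nSwwnnwnnnn   [W ::= S]
nSwwnnwnnnn ⇒ nnwwnnwnnnn   [S ::= n]

S ⇒ Wnn ⇒ Snn ⇒ Wnnnn ⇒ nSwnnnn ⇒ nWnnwnnnn ⇒ nWwwnnwnnnn ⇒ nSwwnnwnnnn ⇒ nnwwnnwnnnn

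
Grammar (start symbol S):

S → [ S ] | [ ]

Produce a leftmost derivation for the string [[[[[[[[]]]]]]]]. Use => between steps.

S => [S] => [[S]] => [[[S]]] => [[[[S]]]] => [[[[[S]]]]] => [[[[[[S]]]]]] => [[[[[[[S]]]]]]] => [[[[[[[[]]]]]]]]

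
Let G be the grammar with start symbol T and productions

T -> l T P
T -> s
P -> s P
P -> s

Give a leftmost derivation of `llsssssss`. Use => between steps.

T => lTP => llTPP => llsPP => llssPP => llsssPP => llssssPP => llsssssP => llssssssP => llsssssss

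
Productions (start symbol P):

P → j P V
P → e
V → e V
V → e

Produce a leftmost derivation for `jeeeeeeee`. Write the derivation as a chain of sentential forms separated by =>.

P=>jPV=>jeV=>jeeV=>jeeeV=>jeeeeV=>jeeeeeV=>jeeeeeeV=>jeeeeeeeV=>jeeeeeeee

P => jPV   [P → j P V]
jPV => jeV   [P → e]
jeV => jeeV   [V → e V]
jeeV => jeeeV   [V → e V]
jeeeV => jeeeeV   [V → e V]
jeeeeV => jeeeeeV   [V → e V]
jeeeeeV => jeeeeeeV   [V → e V]
jeeeeeeV => jeeeeeeeV   [V → e V]
jeeeeeeeV => jeeeeeeee   [V → e]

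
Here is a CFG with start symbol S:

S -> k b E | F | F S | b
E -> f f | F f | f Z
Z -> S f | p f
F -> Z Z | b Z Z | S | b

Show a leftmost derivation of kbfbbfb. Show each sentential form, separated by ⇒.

S⇒FS⇒SS⇒kbES⇒kbfZS⇒kbfSfS⇒kbfFSfS⇒kbfSSfS⇒kbfbSfS⇒kbfbbfS⇒kbfbbfb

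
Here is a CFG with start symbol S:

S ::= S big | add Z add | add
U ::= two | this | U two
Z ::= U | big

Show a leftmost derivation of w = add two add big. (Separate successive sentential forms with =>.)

S => S big   [S ::= S big]
S big => add Z add big   [S ::= add Z add]
add Z add big => add U add big   [Z ::= U]
add U add big => add two add big   [U ::= two]

S => S big => add Z add big => add U add big => add two add big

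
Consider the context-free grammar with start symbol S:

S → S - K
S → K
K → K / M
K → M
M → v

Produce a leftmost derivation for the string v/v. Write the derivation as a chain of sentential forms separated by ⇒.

S⇒K⇒K/M⇒M/M⇒v/M⇒v/v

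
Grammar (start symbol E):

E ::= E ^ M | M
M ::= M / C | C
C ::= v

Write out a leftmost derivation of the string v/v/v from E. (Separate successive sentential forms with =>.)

E => M => M/C => M/C/C => C/C/C => v/C/C => v/v/C => v/v/v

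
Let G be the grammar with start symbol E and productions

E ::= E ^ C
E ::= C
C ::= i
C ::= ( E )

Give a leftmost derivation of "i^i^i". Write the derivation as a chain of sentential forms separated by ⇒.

E ⇒ E^C   [E ::= E ^ C]
E^C ⇒ E^C^C   [E ::= E ^ C]
E^C^C ⇒ C^C^C   [E ::= C]
C^C^C ⇒ i^C^C   [C ::= i]
i^C^C ⇒ i^i^C   [C ::= i]
i^i^C ⇒ i^i^i   [C ::= i]

E⇒E^C⇒E^C^C⇒C^C^C⇒i^C^C⇒i^i^C⇒i^i^i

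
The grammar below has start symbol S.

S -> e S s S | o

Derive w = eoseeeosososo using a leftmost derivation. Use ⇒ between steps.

S⇒eSsS⇒eosS⇒eoseSsS⇒eoseeSsSsS⇒eoseeeSsSsSsS⇒eoseeeosSsSsS⇒eoseeeososSsS⇒eoseeeosososS⇒eoseeeosososo

S ⇒ eSsS   [S -> e S s S]
eSsS ⇒ eosS   [S -> o]
eosS ⇒ eoseSsS   [S -> e S s S]
eoseSsS ⇒ eoseeSsSsS   [S -> e S s S]
eoseeSsSsS ⇒ eoseeeSsSsSsS   [S -> e S s S]
eoseeeSsSsSsS ⇒ eoseeeosSsSsS   [S -> o]
eoseeeosSsSsS ⇒ eoseeeososSsS   [S -> o]
eoseeeososSsS ⇒ eoseeeosososS   [S -> o]
eoseeeosososS ⇒ eoseeeosososo   [S -> o]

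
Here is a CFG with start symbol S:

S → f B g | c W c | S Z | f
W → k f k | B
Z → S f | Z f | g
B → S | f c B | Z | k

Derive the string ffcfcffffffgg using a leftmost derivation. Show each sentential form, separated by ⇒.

S ⇒ SZ   [S → S Z]
SZ ⇒ fBgZ   [S → f B g]
fBgZ ⇒ ffcBgZ   [B → f c B]
ffcBgZ ⇒ ffcfcBgZ   [B → f c B]
ffcfcBgZ ⇒ ffcfcZgZ   [B → Z]
ffcfcZgZ ⇒ ffcfcZfgZ   [Z → Z f]
ffcfcZfgZ ⇒ ffcfcZffgZ   [Z → Z f]
ffcfcZffgZ ⇒ ffcfcZfffgZ   [Z → Z f]
ffcfcZfffgZ ⇒ ffcfcZffffgZ   [Z → Z f]
ffcfcZffffgZ ⇒ ffcfcSfffffgZ   [Z → S f]
ffcfcSfffffgZ ⇒ ffcfcffffffgZ   [S → f]
ffcfcffffffgZ ⇒ ffcfcffffffgg   [Z → g]

S⇒SZ⇒fBgZ⇒ffcBgZ⇒ffcfcBgZ⇒ffcfcZgZ⇒ffcfcZfgZ⇒ffcfcZffgZ⇒ffcfcZfffgZ⇒ffcfcZffffgZ⇒ffcfcSfffffgZ⇒ffcfcffffffgZ⇒ffcfcffffffgg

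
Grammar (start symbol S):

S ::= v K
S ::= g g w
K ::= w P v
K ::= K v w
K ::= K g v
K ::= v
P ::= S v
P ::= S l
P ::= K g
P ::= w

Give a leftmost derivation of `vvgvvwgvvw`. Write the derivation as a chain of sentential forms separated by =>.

S => vK   [S ::= v K]
vK => vKvw   [K ::= K v w]
vKvw => vKgvvw   [K ::= K g v]
vKgvvw => vKvwgvvw   [K ::= K v w]
vKvwgvvw => vKgvvwgvvw   [K ::= K g v]
vKgvvwgvvw => vvgvvwgvvw   [K ::= v]

S => vK => vKvw => vKgvvw => vKvwgvvw => vKgvvwgvvw => vvgvvwgvvw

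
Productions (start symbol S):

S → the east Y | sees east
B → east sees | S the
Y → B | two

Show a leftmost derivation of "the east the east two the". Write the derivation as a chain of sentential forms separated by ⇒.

S ⇒ the east Y ⇒ the east B ⇒ the east S the ⇒ the east the east Y the ⇒ the east the east two the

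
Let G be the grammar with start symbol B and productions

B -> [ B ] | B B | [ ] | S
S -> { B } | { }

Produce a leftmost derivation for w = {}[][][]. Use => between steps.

B=>BB=>BBB=>SBB=>{}BB=>{}[]B=>{}[]BB=>{}[][]B=>{}[][][]

B => BB   [B -> B B]
BB => BBB   [B -> B B]
BBB => SBB   [B -> S]
SBB => {}BB   [S -> { }]
{}BB => {}[]B   [B -> [ ]]
{}[]B => {}[]BB   [B -> B B]
{}[]BB => {}[][]B   [B -> [ ]]
{}[][]B => {}[][][]   [B -> [ ]]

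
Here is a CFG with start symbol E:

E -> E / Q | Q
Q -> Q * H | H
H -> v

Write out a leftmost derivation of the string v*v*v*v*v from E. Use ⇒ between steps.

E ⇒ Q ⇒ Q*H ⇒ Q*H*H ⇒ Q*H*H*H ⇒ Q*H*H*H*H ⇒ H*H*H*H*H ⇒ v*H*H*H*H ⇒ v*v*H*H*H ⇒ v*v*v*H*H ⇒ v*v*v*v*H ⇒ v*v*v*v*v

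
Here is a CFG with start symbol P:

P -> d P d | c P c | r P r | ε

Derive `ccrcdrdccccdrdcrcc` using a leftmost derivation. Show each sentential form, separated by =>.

P => cPc => ccPcc => ccrPrcc => ccrcPcrcc => ccrcdPdcrcc => ccrcdrPrdcrcc => ccrcdrdPdrdcrcc => ccrcdrdcPcdrdcrcc => ccrcdrdccPccdrdcrcc => ccrcdrdccccdrdcrcc

P => cPc   [P -> c P c]
cPc => ccPcc   [P -> c P c]
ccPcc => ccrPrcc   [P -> r P r]
ccrPrcc => ccrcPcrcc   [P -> c P c]
ccrcPcrcc => ccrcdPdcrcc   [P -> d P d]
ccrcdPdcrcc => ccrcdrPrdcrcc   [P -> r P r]
ccrcdrPrdcrcc => ccrcdrdPdrdcrcc   [P -> d P d]
ccrcdrdPdrdcrcc => ccrcdrdcPcdrdcrcc   [P -> c P c]
ccrcdrdcPcdrdcrcc => ccrcdrdccPccdrdcrcc   [P -> c P c]
ccrcdrdccPccdrdcrcc => ccrcdrdccccdrdcrcc   [P -> ε]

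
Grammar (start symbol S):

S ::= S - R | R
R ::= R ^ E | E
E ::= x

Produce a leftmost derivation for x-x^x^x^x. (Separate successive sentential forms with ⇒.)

S⇒S-R⇒R-R⇒E-R⇒x-R⇒x-R^E⇒x-R^E^E⇒x-R^E^E^E⇒x-E^E^E^E⇒x-x^E^E^E⇒x-x^x^E^E⇒x-x^x^x^E⇒x-x^x^x^x

S ⇒ S-R   [S ::= S - R]
S-R ⇒ R-R   [S ::= R]
R-R ⇒ E-R   [R ::= E]
E-R ⇒ x-R   [E ::= x]
x-R ⇒ x-R^E   [R ::= R ^ E]
x-R^E ⇒ x-R^E^E   [R ::= R ^ E]
x-R^E^E ⇒ x-R^E^E^E   [R ::= R ^ E]
x-R^E^E^E ⇒ x-E^E^E^E   [R ::= E]
x-E^E^E^E ⇒ x-x^E^E^E   [E ::= x]
x-x^E^E^E ⇒ x-x^x^E^E   [E ::= x]
x-x^x^E^E ⇒ x-x^x^x^E   [E ::= x]
x-x^x^x^E ⇒ x-x^x^x^x   [E ::= x]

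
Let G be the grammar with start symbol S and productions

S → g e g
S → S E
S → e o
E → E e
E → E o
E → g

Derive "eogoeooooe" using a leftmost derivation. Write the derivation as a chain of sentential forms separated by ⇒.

S ⇒ SE   [S → S E]
SE ⇒ eoE   [S → e o]
eoE ⇒ eoEe   [E → E e]
eoEe ⇒ eoEoe   [E → E o]
eoEoe ⇒ eoEooe   [E → E o]
eoEooe ⇒ eoEoooe   [E → E o]
eoEoooe ⇒ eoEooooe   [E → E o]
eoEooooe ⇒ eoEeooooe   [E → E e]
eoEeooooe ⇒ eoEoeooooe   [E → E o]
eoEoeooooe ⇒ eogoeooooe   [E → g]

S⇒SE⇒eoE⇒eoEe⇒eoEoe⇒eoEooe⇒eoEoooe⇒eoEooooe⇒eoEeooooe⇒eoEoeooooe⇒eogoeooooe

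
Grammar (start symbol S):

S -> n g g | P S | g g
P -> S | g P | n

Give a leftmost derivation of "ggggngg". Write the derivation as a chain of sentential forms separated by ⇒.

S ⇒ PS   [S -> P S]
PS ⇒ gPS   [P -> g P]
gPS ⇒ ggPS   [P -> g P]
ggPS ⇒ gggPS   [P -> g P]
gggPS ⇒ ggggPS   [P -> g P]
ggggPS ⇒ ggggnS   [P -> n]
ggggnS ⇒ ggggngg   [S -> g g]

S⇒PS⇒gPS⇒ggPS⇒gggPS⇒ggggPS⇒ggggnS⇒ggggngg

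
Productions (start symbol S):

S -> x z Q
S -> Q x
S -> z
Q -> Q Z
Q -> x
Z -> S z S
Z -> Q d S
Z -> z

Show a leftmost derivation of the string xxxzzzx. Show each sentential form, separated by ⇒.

S ⇒ Qx   [S -> Q x]
Qx ⇒ QZx   [Q -> Q Z]
QZx ⇒ QZZx   [Q -> Q Z]
QZZx ⇒ xZZx   [Q -> x]
xZZx ⇒ xSzSZx   [Z -> S z S]
xSzSZx ⇒ xQxzSZx   [S -> Q x]
xQxzSZx ⇒ xxxzSZx   [Q -> x]
xxxzSZx ⇒ xxxzzZx   [S -> z]
xxxzzZx ⇒ xxxzzzx   [Z -> z]

S ⇒ Qx ⇒ QZx ⇒ QZZx ⇒ xZZx ⇒ xSzSZx ⇒ xQxzSZx ⇒ xxxzSZx ⇒ xxxzzZx ⇒ xxxzzzx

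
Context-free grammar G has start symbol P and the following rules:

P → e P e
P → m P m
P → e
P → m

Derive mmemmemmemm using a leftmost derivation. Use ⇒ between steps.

P ⇒ mPm ⇒ mmPmm ⇒ mmePemm ⇒ mmemPmemm ⇒ mmemmPmmemm ⇒ mmemmemmemm

P ⇒ mPm   [P → m P m]
mPm ⇒ mmPmm   [P → m P m]
mmPmm ⇒ mmePemm   [P → e P e]
mmePemm ⇒ mmemPmemm   [P → m P m]
mmemPmemm ⇒ mmemmPmmemm   [P → m P m]
mmemmPmmemm ⇒ mmemmemmemm   [P → e]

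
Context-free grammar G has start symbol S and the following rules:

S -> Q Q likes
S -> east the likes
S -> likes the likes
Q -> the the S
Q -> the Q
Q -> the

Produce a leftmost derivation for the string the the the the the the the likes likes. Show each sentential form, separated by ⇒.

S ⇒ Q Q likes ⇒ the Q likes ⇒ the the the S likes ⇒ the the the Q Q likes likes ⇒ the the the the Q Q likes likes ⇒ the the the the the Q Q likes likes ⇒ the the the the the the Q likes likes ⇒ the the the the the the the likes likes

S ⇒ Q Q likes   [S -> Q Q likes]
Q Q likes ⇒ the Q likes   [Q -> the]
the Q likes ⇒ the the the S likes   [Q -> the the S]
the the the S likes ⇒ the the the Q Q likes likes   [S -> Q Q likes]
the the the Q Q likes likes ⇒ the the the the Q Q likes likes   [Q -> the Q]
the the the the Q Q likes likes ⇒ the the the the the Q Q likes likes   [Q -> the Q]
the the the the the Q Q likes likes ⇒ the the the the the the Q likes likes   [Q -> the]
the the the the the the Q likes likes ⇒ the the the the the the the likes likes   [Q -> the]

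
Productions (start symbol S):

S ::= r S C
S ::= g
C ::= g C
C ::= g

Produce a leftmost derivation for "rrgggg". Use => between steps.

S => rSC => rrSCC => rrgCC => rrggC => rrgggC => rrgggg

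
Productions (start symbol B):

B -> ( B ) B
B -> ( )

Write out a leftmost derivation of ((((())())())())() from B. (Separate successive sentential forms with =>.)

B => (B)B => ((B)B)B => (((B)B)B)B => ((((B)B)B)B)B => ((((())B)B)B)B => ((((())())B)B)B => ((((())())())B)B => ((((())())())())B => ((((())())())())()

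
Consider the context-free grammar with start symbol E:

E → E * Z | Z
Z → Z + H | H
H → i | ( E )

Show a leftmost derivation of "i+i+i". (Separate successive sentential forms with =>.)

E => Z => Z+H => Z+H+H => H+H+H => i+H+H => i+i+H => i+i+i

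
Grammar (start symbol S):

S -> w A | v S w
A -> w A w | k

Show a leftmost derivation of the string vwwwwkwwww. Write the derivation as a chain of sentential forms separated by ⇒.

S ⇒ vSw   [S -> v S w]
vSw ⇒ vwAw   [S -> w A]
vwAw ⇒ vwwAww   [A -> w A w]
vwwAww ⇒ vwwwAwww   [A -> w A w]
vwwwAwww ⇒ vwwwwAwwww   [A -> w A w]
vwwwwAwwww ⇒ vwwwwkwwww   [A -> k]

S ⇒ vSw ⇒ vwAw ⇒ vwwAww ⇒ vwwwAwww ⇒ vwwwwAwwww ⇒ vwwwwkwwww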